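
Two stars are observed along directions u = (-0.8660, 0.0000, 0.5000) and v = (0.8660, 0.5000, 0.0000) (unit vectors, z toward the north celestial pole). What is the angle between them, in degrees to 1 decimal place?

138.6°

u·v = -0.7500; |u| = 1.0000, |v| = 1.0000.
cos θ = (u·v)/(|u||v|) = -0.7500, so θ = 138.6°.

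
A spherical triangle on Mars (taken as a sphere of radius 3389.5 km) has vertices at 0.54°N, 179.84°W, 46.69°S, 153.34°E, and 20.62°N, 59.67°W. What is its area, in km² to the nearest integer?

21886166 km²

Side lengths (central angles): a = 2.4892, b = 2.0567, c = 0.9207 rad; semiperimeter s = 2.7333.
By l'Huilier's theorem, tan(E/4) = √[tan(s/2) tan((s−a)/2) tan((s−b)/2) tan((s−c)/2)], giving spherical excess E = 1.9050 rad.
Area = E·R² = 1.9050 × (3389.5)² ≈ 21886166 km².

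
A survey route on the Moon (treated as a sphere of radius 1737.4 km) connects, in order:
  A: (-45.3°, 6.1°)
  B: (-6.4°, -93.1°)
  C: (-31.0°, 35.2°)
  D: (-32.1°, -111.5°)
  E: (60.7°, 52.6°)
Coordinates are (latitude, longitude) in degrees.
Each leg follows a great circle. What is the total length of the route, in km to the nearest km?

Leg A→B: central angle 1.6033 rad, distance 2785.6 km.
Leg B→C: central angle 2.0607 rad, distance 3580.2 km.
Leg C→D: central angle 1.9105 rad, distance 3319.3 km.
Leg D→E: central angle 2.6102 rad, distance 4535.0 km.
Total: 2785.6 + 3580.2 + 3319.3 + 4535.0 ≈ 14220 km.

14220 km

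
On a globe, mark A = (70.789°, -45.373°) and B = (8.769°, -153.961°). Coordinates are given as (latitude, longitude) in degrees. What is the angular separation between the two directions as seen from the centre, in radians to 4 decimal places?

1.5305 rad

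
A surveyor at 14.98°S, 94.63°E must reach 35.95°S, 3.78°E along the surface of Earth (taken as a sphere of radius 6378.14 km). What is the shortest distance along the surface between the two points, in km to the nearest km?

In radians: φ₁ = -0.2615, φ₂ = -0.6274, Δλ = -90.850° = -1.5856 rad.
cos c = sin φ₁ sin φ₂ + cos φ₁ cos φ₂ cos Δλ = (-0.2585)(-0.5871) + (0.9660)(0.8095)(-0.0148) = 0.14015,
so c = arccos(0.14015) = 1.43019 rad.
Distance = R·c = 6378.14 × 1.4302 ≈ 9122 km.

9122 km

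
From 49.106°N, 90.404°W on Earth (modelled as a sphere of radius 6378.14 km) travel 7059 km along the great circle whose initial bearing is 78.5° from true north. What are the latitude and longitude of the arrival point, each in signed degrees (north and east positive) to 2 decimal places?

27.07°, -10.64°

Angular distance δ = d/R = 7059/6378.14 = 1.10675 rad; initial bearing θ = 1.3701 rad.
sin φ₂ = sin φ₁ cos δ + cos φ₁ sin δ cos θ = (0.7559)(0.4476) + (0.6547)(0.8942)(0.1994) = 0.4550, so φ₂ = 27.07°.
Δλ = atan2(sin θ sin δ cos φ₁, cos δ − sin φ₁ sin φ₂) = atan2(0.5737, 0.1036) = 79.764°.
λ₂ = -90.404° + 79.764° = -10.64°.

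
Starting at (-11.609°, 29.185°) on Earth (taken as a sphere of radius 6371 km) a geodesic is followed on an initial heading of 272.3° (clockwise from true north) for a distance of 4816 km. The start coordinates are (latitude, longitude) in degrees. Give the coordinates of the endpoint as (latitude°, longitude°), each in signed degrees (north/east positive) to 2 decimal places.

Angular distance δ = d/R = 4816/6371 = 0.75593 rad; initial bearing θ = 4.7525 rad.
sin φ₂ = sin φ₁ cos δ + cos φ₁ sin δ cos θ = (-0.2012)(0.7276) + (0.9795)(0.6860)(0.0401) = -0.1195, so φ₂ = -6.86°.
Δλ = atan2(sin θ sin δ cos φ₁, cos δ − sin φ₁ sin φ₂) = atan2(-0.6714, 0.7036) = -43.658°.
λ₂ = 29.185° − 43.658° = -14.47°.

-6.86°, -14.47°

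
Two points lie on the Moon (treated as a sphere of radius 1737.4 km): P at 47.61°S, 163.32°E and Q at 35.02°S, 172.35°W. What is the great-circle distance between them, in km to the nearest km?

In radians: φ₁ = -0.8310, φ₂ = -0.6112, Δλ = 24.330° = 0.4246 rad.
cos c = sin φ₁ sin φ₂ + cos φ₁ cos φ₂ cos Δλ = (-0.7386)(-0.5739) + (0.6742)(0.8190)(0.9112) = 0.92692,
so c = arccos(0.92692) = 0.38468 rad.
Distance = R·c = 1737.4 × 0.3847 ≈ 668 km.

668 km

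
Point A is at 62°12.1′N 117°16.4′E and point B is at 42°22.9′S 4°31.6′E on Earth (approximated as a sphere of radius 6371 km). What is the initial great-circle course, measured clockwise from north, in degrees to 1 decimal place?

264.8°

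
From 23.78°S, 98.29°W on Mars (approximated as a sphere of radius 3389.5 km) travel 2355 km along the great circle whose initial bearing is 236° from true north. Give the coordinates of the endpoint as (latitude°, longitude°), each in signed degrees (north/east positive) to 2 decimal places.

Angular distance δ = d/R = 2355/3389.5 = 0.69479 rad; initial bearing θ = 4.1190 rad.
sin φ₂ = sin φ₁ cos δ + cos φ₁ sin δ cos θ = (-0.4032)(0.7682) + (0.9151)(0.6402)(-0.5592) = -0.6374, so φ₂ = -39.60°.
Δλ = atan2(sin θ sin δ cos φ₁, cos δ − sin φ₁ sin φ₂) = atan2(-0.4857, 0.5112) = -43.536°.
λ₂ = -98.290° − 43.536° = -141.83°.

-39.60°, -141.83°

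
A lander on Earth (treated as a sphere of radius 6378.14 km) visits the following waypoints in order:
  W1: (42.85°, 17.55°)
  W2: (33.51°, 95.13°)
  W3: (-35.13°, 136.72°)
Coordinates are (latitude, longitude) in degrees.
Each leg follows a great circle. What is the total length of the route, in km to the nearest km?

15412 km

Leg W1→W2: central angle 1.0392 rad, distance 6628.0 km.
Leg W2→W3: central angle 1.3773 rad, distance 8784.4 km.
Total: 6628.0 + 8784.4 ≈ 15412 km.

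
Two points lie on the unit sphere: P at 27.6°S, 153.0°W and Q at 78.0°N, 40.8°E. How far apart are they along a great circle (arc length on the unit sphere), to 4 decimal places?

Let φ₁ = -0.4817 rad, φ₂ = 1.3614 rad, and Δλ = -2.9007 rad.
cos c = sin φ₁ sin φ₂ + cos φ₁ cos φ₂ cos Δλ = (-0.4633)(0.9781) + (0.8862)(0.2079)(-0.9711) = -0.63211,
so c = arccos(-0.63211) = 2.25506 rad.
On the unit sphere the arc length equals the central angle: 2.2551.

2.2551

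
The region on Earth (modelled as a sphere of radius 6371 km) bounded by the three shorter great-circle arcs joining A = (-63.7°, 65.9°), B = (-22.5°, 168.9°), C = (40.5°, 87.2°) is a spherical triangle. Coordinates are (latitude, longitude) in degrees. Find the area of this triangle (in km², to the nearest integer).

Side lengths (central angles): a = 1.7185, b = 1.8424, c = 1.3171 rad; semiperimeter s = 2.4390.
By l'Huilier's theorem, tan(E/4) = √[tan(s/2) tan((s−a)/2) tan((s−b)/2) tan((s−c)/2)], giving spherical excess E = 1.6767 rad.
Area = E·R² = 1.6767 × (6371)² ≈ 68056667 km².

68056667 km²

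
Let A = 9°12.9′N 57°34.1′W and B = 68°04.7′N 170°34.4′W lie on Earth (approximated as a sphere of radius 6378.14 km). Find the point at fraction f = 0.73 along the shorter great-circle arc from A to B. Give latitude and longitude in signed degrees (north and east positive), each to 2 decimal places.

65.50°, -106.52°

Central angle δ = 1.5663 rad. Interpolating on the sphere with fraction f = 0.73:
P = [sin((1−f)δ)·A + sin(fδ)·B] / sin δ = 0.4104·A + 0.9100·B in Cartesian coordinates,
giving P = (-0.1179, -0.3976, 0.9100), i.e. latitude 65.50°, longitude -106.52°.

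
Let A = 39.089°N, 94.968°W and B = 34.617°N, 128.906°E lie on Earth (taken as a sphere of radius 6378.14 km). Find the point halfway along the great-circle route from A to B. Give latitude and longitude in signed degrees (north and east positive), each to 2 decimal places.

63.45°, -167.19°

The central angle between A and B is δ = 1.6732 rad.
With f = 0.5, the slerp weights are sin((1−f)δ)/sin δ = 0.7463 and sin(fδ)/sin δ = 0.7463.
Weighted sum of the unit vectors: (0.7463)·(-0.0672,-0.7733,0.6305) + (0.7463)·(-0.5169,0.6404,0.5681) = (-0.4359, -0.0991, 0.8945).
Converting back: φ = atan2(z, √(x²+y²)) = 63.45°, λ = atan2(y, x) = -167.19°.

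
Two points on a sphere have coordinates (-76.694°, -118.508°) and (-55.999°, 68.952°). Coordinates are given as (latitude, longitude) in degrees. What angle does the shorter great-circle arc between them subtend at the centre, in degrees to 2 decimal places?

47.22°

Let φ₁ = -1.3386 rad, φ₂ = -0.9774 rad, and Δλ = -3.0114 rad.
Haversine: a = sin²(Δφ/2) + cos φ₁ cos φ₂ sin²(Δλ/2) = 0.0323 + (0.2302)(0.5592)(0.9958) = 0.16042.
Central angle c = 2·arcsin(√a) = 0.82418 rad.
So the angular separation is 47.22°.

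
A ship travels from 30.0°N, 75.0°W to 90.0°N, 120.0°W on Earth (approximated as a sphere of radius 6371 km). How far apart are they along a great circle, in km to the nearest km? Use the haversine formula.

6672 km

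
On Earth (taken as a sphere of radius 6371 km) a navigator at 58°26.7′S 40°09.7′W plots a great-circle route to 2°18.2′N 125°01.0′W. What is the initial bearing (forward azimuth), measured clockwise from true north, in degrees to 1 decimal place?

With φ₁ = -1.0201, φ₂ = 0.0402, Δλ = -1.4810 rad, the forward-azimuth formula gives
θ = atan2( sin Δλ cos φ₂ , cos φ₁ sin φ₂ − sin φ₁ cos φ₂ cos Δλ ) = atan2(-0.9952, 0.0974) = -84.41°.
Adding 360° brings this into [0°, 360°): 275.6°.

275.6°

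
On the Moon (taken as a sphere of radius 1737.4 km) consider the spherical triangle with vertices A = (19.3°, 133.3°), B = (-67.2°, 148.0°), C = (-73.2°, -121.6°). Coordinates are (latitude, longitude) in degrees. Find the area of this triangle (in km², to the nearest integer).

Side lengths (central angles): a = 0.4913, b = 1.9687, c = 1.5217 rad; semiperimeter s = 1.9908.
By l'Huilier's theorem, tan(E/4) = √[tan(s/2) tan((s−a)/2) tan((s−b)/2) tan((s−c)/2)], giving spherical excess E = 0.2462 rad.
Area = E·R² = 0.2462 × (1737.4)² ≈ 743209 km².

743209 km²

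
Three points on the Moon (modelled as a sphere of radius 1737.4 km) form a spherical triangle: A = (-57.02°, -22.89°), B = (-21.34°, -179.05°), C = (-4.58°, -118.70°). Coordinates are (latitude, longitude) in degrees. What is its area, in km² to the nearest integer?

3431000 km²

Side lengths (central angles): a = 1.0606, b = 1.5587, c = 1.7300 rad; semiperimeter s = 2.1746.
By l'Huilier's theorem, tan(E/4) = √[tan(s/2) tan((s−a)/2) tan((s−b)/2) tan((s−c)/2)], giving spherical excess E = 1.1366 rad.
Area = E·R² = 1.1366 × (1737.4)² ≈ 3431000 km².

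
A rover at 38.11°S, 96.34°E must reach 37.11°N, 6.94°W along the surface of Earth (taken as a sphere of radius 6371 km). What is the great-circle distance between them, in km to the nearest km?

With latitudes φ₁ = -38.110°, φ₂ = 37.110° and longitude difference Δλ = -103.280°:
Haversine: a = sin²(Δφ/2) + cos φ₁ cos φ₂ sin²(Δλ/2) = 0.3724 + (0.7868)(0.7975)(0.6149) = 0.75825.
Central angle c = 2·arcsin(√a) = 2.11356 rad.
Distance = R·c = 6371 × 2.1136 ≈ 13466 km.

13466 km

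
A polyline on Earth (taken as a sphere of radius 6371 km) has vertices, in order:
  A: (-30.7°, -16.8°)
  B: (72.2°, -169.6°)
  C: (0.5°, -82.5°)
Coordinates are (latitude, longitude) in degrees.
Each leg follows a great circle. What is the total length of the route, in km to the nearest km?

Leg A→B: central angle 2.3744 rad, distance 15127.5 km.
Leg B→C: central angle 1.5470 rad, distance 9856.1 km.
Total: 15127.5 + 9856.1 ≈ 24984 km.

24984 km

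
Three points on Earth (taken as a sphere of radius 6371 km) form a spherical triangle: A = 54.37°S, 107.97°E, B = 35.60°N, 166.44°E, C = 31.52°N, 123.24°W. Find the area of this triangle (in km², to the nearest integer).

61472790 km²

Side lengths (central angles): a = 1.0030, b = 2.3980, c = 1.7982 rad; semiperimeter s = 2.5996.
By l'Huilier's theorem, tan(E/4) = √[tan(s/2) tan((s−a)/2) tan((s−b)/2) tan((s−c)/2)], giving spherical excess E = 1.5145 rad.
Area = E·R² = 1.5145 × (6371)² ≈ 61472790 km².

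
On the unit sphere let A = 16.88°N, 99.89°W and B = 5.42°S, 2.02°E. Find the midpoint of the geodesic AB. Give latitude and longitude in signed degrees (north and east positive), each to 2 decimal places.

9.05°, -47.54°

Central angle δ = 1.7967 rad. Interpolating on the sphere with fraction f = 0.5:
P = [sin((1−f)δ)·A + sin(fδ)·B] / sin δ = 0.8027·A + 0.8027·B in Cartesian coordinates,
giving P = (0.6667, -0.7285, 0.1573), i.e. latitude 9.05°, longitude -47.54°.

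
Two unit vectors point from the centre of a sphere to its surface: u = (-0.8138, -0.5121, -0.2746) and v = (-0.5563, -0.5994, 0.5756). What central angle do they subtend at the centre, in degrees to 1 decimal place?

53.0°

u·v = 0.6016; |u| = 1.0000, |v| = 1.0000.
cos θ = (u·v)/(|u||v|) = 0.6016, so θ = 53.0°.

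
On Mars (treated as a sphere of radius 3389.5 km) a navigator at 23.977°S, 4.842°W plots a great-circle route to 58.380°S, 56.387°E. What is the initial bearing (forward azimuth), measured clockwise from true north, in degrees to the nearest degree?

146°

Δλ = 61.229° = 1.0686 rad.
y = sin Δλ · cos φ₂ = (0.8766)(0.5243) = 0.4596
x = cos φ₁ sin φ₂ − sin φ₁ cos φ₂ cos Δλ = (0.9137)(-0.8515) − (-0.4064)(0.5243)(0.4813) = -0.6755
θ = atan2(y, x) = 145.77°, so the bearing is 146°.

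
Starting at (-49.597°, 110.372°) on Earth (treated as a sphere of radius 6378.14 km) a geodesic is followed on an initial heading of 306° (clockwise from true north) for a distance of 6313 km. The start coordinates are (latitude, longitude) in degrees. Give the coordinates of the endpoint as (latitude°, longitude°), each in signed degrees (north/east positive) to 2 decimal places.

Angular distance δ = d/R = 6313/6378.14 = 0.98979 rad; initial bearing θ = 5.3407 rad.
sin φ₂ = sin φ₁ cos δ + cos φ₁ sin δ cos θ = (-0.7615)(0.5489) + (0.6482)(0.8359)(0.5878) = -0.0995, so φ₂ = -5.71°.
Δλ = atan2(sin θ sin δ cos φ₁, cos δ − sin φ₁ sin φ₂) = atan2(-0.4383, 0.4731) = -42.815°.
λ₂ = 110.372° − 42.815° = 67.56°.

-5.71°, 67.56°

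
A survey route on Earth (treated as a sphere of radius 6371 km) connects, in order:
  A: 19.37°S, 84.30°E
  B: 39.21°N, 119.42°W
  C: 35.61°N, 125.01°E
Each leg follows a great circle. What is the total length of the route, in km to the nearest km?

26241 km

Leg A→B: central angle 2.6443 rad, distance 16847.0 km.
Leg B→C: central angle 1.4745 rad, distance 9393.7 km.
Total: 16847.0 + 9393.7 ≈ 26241 km.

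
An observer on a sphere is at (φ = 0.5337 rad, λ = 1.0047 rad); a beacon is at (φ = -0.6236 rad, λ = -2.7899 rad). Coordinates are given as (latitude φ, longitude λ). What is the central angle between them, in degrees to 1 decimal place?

148.4°

With latitudes φ₁ = 30.579°, φ₂ = -35.730° and longitude difference Δλ = 142.585°:
cos c = sin φ₁ sin φ₂ + cos φ₁ cos φ₂ cos Δλ = (0.5087)(-0.5840) + (0.8609)(0.8118)(-0.7943) = -0.85217,
so c = arccos(-0.85217) = 2.59092 rad.
So the angular separation is 148.4°.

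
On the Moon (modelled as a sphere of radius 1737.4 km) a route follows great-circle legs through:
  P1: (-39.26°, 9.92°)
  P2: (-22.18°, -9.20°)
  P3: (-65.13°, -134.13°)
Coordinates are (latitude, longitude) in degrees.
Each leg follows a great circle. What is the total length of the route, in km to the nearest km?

Leg P1→P2: central angle 0.4119 rad, distance 715.7 km.
Leg P2→P3: central angle 1.4510 rad, distance 2520.9 km.
Total: 715.7 + 2520.9 ≈ 3237 km.

3237 km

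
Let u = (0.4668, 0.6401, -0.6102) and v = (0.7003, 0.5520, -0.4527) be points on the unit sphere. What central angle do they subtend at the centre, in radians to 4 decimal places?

0.2962 rad

u·v = 0.9565; |u| = 1.0000, |v| = 1.0000.
cos θ = (u·v)/(|u||v|) = 0.9565, so θ = 0.2962 rad.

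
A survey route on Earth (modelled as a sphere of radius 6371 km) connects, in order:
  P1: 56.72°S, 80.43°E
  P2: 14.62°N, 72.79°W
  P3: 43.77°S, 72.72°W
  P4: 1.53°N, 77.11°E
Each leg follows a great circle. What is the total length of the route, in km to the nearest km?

35761 km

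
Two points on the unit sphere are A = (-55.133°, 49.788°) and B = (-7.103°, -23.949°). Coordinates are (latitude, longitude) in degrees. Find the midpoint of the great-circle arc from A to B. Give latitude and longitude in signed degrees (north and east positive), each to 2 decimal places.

Central angle δ = 1.3074 rad. Interpolating on the sphere with fraction f = 0.5:
P = [sin((1−f)δ)·A + sin(fδ)·B] / sin δ = 0.6299·A + 0.6299·B in Cartesian coordinates,
giving P = (0.8037, 0.0213, -0.5947), i.e. latitude -36.49°, longitude 1.52°.

-36.49°, 1.52°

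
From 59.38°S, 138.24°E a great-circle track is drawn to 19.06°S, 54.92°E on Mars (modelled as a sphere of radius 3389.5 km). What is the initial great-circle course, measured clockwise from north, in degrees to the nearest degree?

266°

Δλ = -83.320° = -1.4542 rad.
y = sin Δλ · cos φ₂ = (-0.9932)(0.9452) = -0.9388
x = cos φ₁ sin φ₂ − sin φ₁ cos φ₂ cos Δλ = (0.5093)(-0.3266) − (-0.8606)(0.9452)(0.1163) = -0.0717
θ = atan2(y, x) = -94.37°; adding 360° gives 266°.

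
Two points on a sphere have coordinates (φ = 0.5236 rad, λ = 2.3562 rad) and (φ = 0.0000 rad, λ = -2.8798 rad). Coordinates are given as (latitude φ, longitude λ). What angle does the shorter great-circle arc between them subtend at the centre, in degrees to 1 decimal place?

64.3°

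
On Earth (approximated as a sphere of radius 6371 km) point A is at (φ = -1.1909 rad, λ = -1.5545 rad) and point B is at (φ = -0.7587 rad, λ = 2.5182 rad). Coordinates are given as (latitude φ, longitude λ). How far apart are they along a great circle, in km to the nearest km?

6830 km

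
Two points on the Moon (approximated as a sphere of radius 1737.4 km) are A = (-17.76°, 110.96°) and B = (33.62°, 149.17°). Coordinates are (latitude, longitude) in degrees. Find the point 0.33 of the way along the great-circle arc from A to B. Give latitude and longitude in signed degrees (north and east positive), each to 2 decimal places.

-0.54°, 122.80°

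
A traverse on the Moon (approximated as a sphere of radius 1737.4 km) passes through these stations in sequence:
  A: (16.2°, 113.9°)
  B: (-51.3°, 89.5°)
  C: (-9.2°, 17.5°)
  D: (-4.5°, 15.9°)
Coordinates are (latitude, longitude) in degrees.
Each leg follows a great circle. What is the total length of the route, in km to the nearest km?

4468 km

Leg A→B: central angle 1.2355 rad, distance 2146.5 km.
Leg B→C: central angle 1.2498 rad, distance 2171.4 km.
Leg C→D: central angle 0.0866 rad, distance 150.4 km.
Total: 2146.5 + 2171.4 + 150.4 ≈ 4468 km.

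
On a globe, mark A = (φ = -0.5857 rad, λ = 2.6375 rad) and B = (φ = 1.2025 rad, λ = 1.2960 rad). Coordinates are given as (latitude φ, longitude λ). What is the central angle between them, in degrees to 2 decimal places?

116.58°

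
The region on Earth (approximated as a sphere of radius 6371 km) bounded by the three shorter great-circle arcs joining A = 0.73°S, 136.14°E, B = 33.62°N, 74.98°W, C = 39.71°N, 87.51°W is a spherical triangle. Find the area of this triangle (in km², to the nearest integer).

Side lengths (central angles): a = 0.2048, b = 2.1709, c = 2.3744 rad; semiperimeter s = 2.3751.
By l'Huilier's theorem, tan(E/4) = √[tan(s/2) tan((s−a)/2) tan((s−b)/2) tan((s−c)/2)], giving spherical excess E = 0.0497 rad.
Area = E·R² = 0.0497 × (6371)² ≈ 2017484 km².

2017484 km²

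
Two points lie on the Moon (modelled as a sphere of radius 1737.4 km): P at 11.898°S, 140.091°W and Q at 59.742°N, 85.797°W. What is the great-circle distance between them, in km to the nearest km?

2538 km

With latitudes φ₁ = -11.898°, φ₂ = 59.742° and longitude difference Δλ = 54.294°:
cos c = sin φ₁ sin φ₂ + cos φ₁ cos φ₂ cos Δλ = (-0.2062)(0.8638) + (0.9785)(0.5039)(0.5836) = 0.10969,
so c = arccos(0.10969) = 1.46089 rad.
Distance = R·c = 1737.4 × 1.4609 ≈ 2538 km.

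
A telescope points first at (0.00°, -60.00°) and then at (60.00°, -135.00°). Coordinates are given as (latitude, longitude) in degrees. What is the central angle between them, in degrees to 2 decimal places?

82.56°

In radians: φ₁ = 0.0000, φ₂ = 1.0472, Δλ = -75.000° = -1.3090 rad.
Haversine: a = sin²(Δφ/2) + cos φ₁ cos φ₂ sin²(Δλ/2) = 0.2500 + (1.0000)(0.5000)(0.3706) = 0.43530.
Central angle c = 2·arcsin(√a) = 1.44102 rad.
So the angular separation is 82.56°.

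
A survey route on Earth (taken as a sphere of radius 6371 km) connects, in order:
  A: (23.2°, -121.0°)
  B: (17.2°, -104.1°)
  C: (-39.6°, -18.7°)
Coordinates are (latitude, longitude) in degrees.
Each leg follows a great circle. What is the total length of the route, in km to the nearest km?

12718 km

Leg A→B: central angle 0.2957 rad, distance 1883.8 km.
Leg B→C: central angle 1.7006 rad, distance 10834.7 km.
Total: 1883.8 + 10834.7 ≈ 12718 km.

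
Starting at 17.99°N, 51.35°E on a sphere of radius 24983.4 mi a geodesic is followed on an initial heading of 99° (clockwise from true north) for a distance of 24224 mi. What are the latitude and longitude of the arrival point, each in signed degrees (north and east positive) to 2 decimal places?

2.98°, 106.00°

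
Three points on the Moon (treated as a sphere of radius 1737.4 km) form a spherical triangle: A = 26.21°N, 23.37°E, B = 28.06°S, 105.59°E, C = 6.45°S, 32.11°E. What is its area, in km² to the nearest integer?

1160447 km²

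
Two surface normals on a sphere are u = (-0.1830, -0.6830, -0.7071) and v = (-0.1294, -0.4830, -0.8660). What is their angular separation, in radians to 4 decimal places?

0.2618 rad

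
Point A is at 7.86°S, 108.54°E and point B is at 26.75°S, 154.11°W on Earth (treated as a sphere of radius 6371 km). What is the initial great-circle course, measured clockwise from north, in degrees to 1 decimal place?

117.5°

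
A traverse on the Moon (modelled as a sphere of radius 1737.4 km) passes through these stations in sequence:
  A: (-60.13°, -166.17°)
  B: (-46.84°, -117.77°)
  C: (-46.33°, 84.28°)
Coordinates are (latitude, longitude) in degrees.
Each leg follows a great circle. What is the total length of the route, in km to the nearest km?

3508 km

Leg A→B: central angle 0.5380 rad, distance 934.7 km.
Leg B→C: central angle 1.4808 rad, distance 2572.8 km.
Total: 934.7 + 2572.8 ≈ 3508 km.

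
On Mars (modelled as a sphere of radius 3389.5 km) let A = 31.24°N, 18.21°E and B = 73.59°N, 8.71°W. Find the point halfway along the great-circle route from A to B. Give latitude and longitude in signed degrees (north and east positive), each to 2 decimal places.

Central angle δ = 0.7772 rad. Interpolating on the sphere with fraction f = 0.5:
P = [sin((1−f)δ)·A + sin(fδ)·B] / sin δ = 0.5403·A + 0.5403·B in Cartesian coordinates,
giving P = (0.5897, 0.1212, 0.7985), i.e. latitude 52.99°, longitude 11.62°.

52.99°, 11.62°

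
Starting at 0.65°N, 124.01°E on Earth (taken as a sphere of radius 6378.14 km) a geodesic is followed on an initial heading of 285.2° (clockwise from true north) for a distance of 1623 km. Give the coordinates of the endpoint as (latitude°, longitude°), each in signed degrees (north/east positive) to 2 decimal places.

Angular distance δ = d/R = 1623/6378.14 = 0.25446 rad; initial bearing θ = 4.9777 rad.
sin φ₂ = sin φ₁ cos δ + cos φ₁ sin δ cos θ = (0.0113)(0.9678) + (0.9999)(0.2517)(0.2622) = 0.0770, so φ₂ = 4.41°.
Δλ = atan2(sin θ sin δ cos φ₁, cos δ − sin φ₁ sin φ₂) = atan2(-0.2429, 0.9669) = -14.102°.
λ₂ = 124.010° − 14.102° = 109.91°.

4.41°, 109.91°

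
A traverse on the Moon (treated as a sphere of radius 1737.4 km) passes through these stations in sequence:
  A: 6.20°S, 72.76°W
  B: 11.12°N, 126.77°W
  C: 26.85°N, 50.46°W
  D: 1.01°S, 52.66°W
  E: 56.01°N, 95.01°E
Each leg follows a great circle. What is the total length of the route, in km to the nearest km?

8382 km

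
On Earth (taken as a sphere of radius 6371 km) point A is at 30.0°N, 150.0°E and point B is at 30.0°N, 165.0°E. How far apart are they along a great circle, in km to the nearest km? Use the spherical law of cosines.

1443 km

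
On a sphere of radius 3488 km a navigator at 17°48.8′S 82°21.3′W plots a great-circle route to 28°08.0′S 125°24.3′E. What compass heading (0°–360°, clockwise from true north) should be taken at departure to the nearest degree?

211°

With φ₁ = -0.3109, φ₂ = -0.4910, Δλ = -2.6571 rad, the forward-azimuth formula gives
θ = atan2( sin Δλ cos φ₂ , cos φ₁ sin φ₂ − sin φ₁ cos φ₂ cos Δλ ) = atan2(-0.4107, -0.6876) = -149.15°.
Adding 360° brings this into [0°, 360°): 211°.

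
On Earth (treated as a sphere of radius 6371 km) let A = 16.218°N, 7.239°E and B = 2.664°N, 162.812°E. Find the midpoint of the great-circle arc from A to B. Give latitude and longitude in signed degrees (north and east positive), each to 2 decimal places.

38.05°, 90.24°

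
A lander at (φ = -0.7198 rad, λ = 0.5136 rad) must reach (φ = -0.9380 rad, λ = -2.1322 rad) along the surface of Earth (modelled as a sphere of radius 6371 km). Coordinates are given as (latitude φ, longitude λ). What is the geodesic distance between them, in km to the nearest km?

Let φ₁ = -0.7198 rad, φ₂ = -0.9380 rad, and Δλ = -2.6458 rad.
cos c = sin φ₁ sin φ₂ + cos φ₁ cos φ₂ cos Δλ = (-0.6592)(-0.8064) + (0.7519)(0.5914)(-0.8796) = 0.14044,
so c = arccos(0.14044) = 1.42989 rad.
Distance = R·c = 6371 × 1.4299 ≈ 9110 km.

9110 km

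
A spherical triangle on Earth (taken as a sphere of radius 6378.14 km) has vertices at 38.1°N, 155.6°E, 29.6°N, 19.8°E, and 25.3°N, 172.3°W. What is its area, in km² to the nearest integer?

Side lengths (central angles): a = 2.1622, b = 0.5229, c = 1.7576 rad; semiperimeter s = 2.2214.
By l'Huilier's theorem, tan(E/4) = √[tan(s/2) tan((s−a)/2) tan((s−b)/2) tan((s−c)/2)], giving spherical excess E = 0.5036 rad.
Area = E·R² = 0.5036 × (6378.14)² ≈ 20486947 km².

20486947 km²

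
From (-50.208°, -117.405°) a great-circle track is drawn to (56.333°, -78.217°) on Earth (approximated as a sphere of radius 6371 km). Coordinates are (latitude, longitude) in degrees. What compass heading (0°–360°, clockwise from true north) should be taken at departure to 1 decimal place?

22.1°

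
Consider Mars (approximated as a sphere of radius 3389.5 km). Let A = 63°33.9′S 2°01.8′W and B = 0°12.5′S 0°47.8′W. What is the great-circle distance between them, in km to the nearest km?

Let φ₁ = -1.1094 rad, φ₂ = -0.0036 rad, and Δλ = 0.0215 rad.
cos c = sin φ₁ sin φ₂ + cos φ₁ cos φ₂ cos Δλ = (-0.8954)(-0.0036) + (0.4452)(1.0000)(0.9998) = 0.44833,
so c = arccos(0.44833) = 1.10590 rad.
Distance = R·c = 3389.5 × 1.1059 ≈ 3748 km.

3748 km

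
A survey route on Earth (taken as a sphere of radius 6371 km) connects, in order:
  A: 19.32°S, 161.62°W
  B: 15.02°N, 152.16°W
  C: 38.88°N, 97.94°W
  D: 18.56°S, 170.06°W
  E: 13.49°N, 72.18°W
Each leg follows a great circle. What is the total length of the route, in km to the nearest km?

30977 km

Leg A→B: central angle 0.6210 rad, distance 3956.3 km.
Leg B→C: central angle 0.9245 rad, distance 5889.7 km.
Leg C→D: central angle 1.5440 rad, distance 9836.9 km.
Leg D→E: central angle 1.7728 rad, distance 11294.5 km.
Total: 3956.3 + 5889.7 + 9836.9 + 11294.5 ≈ 30977 km.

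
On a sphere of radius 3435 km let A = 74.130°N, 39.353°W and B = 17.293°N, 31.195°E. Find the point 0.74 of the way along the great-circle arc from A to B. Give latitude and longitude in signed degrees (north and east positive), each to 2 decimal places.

34.20°, 25.33°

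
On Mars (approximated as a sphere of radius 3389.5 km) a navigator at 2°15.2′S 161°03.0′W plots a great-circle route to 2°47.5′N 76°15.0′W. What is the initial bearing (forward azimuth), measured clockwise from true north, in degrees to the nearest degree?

87°

With φ₁ = -0.0393, φ₂ = 0.0487, Δλ = 1.4800 rad, the forward-azimuth formula gives
θ = atan2( sin Δλ cos φ₂ , cos φ₁ sin φ₂ − sin φ₁ cos φ₂ cos Δλ ) = atan2(0.9947, 0.0522) = 86.99°.
So the initial bearing is 87°.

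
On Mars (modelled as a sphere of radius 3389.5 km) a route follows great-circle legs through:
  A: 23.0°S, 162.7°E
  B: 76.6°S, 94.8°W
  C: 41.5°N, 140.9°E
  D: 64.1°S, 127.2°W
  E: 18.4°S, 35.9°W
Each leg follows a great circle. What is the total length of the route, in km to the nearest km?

Leg A→B: central angle 1.2303 rad, distance 4170.2 km.
Leg B→C: central angle 2.4074 rad, distance 8160.0 km.
Leg C→D: central angle 2.2230 rad, distance 7534.7 km.
Leg D→E: central angle 1.2927 rad, distance 4381.6 km.
Total: 4170.2 + 8160.0 + 7534.7 + 4381.6 ≈ 24246 km.

24246 km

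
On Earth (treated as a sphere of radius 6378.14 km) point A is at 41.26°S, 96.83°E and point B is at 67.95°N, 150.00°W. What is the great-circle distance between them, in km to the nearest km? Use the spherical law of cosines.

15167 km

Let φ₁ = -0.7201 rad, φ₂ = 1.1860 rad, and Δλ = 1.9752 rad.
cos c = sin φ₁ sin φ₂ + cos φ₁ cos φ₂ cos Δλ = (-0.6595)(0.9269) + (0.7517)(0.3754)(-0.3935) = -0.72228,
so c = arccos(-0.72228) = 2.37789 rad.
Distance = R·c = 6378.14 × 2.3779 ≈ 15167 km.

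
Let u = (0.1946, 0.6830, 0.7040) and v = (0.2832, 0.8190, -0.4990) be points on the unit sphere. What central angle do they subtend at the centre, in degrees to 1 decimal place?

74.7°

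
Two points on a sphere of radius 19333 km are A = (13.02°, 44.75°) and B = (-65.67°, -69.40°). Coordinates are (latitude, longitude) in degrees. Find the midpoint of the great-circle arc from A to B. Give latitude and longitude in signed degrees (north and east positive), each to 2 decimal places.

-37.65°, 19.74°

Central angle δ = 1.9493 rad. Interpolating on the sphere with fraction f = 0.5:
P = [sin((1−f)δ)·A + sin(fδ)·B] / sin δ = 0.8905·A + 0.8905·B in Cartesian coordinates,
giving P = (0.7453, 0.2674, -0.6108), i.e. latitude -37.65°, longitude 19.74°.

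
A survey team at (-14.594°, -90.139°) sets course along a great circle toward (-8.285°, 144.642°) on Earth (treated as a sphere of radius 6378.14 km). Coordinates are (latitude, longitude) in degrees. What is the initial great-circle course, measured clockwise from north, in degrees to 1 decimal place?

Δλ = -125.219° = -2.1855 rad.
y = sin Δλ · cos φ₂ = (-0.8170)(0.9896) = -0.8084
x = cos φ₁ sin φ₂ − sin φ₁ cos φ₂ cos Δλ = (0.9677)(-0.1441) − (-0.2520)(0.9896)(-0.5767) = -0.2832
θ = atan2(y, x) = -109.31°; adding 360° gives 250.7°.

250.7°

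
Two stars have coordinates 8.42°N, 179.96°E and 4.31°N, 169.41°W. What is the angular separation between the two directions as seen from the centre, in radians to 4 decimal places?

0.1978 rad

With latitudes φ₁ = 8.420°, φ₂ = 4.310° and longitude difference Δλ = 10.630°:
Haversine: a = sin²(Δφ/2) + cos φ₁ cos φ₂ sin²(Δλ/2) = 0.0013 + (0.9892)(0.9972)(0.0086) = 0.00975.
Central angle c = 2·arcsin(√a) = 0.19781 rad.
So the angular separation is 0.1978 rad.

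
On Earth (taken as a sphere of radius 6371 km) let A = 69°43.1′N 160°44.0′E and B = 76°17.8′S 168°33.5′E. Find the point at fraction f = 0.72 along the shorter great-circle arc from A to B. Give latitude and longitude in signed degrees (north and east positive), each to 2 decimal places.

-35.43°, 164.66°

The central angle between A and B is δ = 2.5498 rad.
With f = 0.72, the slerp weights are sin((1−f)δ)/sin δ = 1.1739 and sin(fδ)/sin δ = 1.7300.
Weighted sum of the unit vectors: (1.1739)·(-0.3272,0.1144,0.9380) + (1.7300)·(-0.2322,0.0470,-0.9715) = (-0.7858, 0.2156, -0.5797).
Converting back: φ = atan2(z, √(x²+y²)) = -35.43°, λ = atan2(y, x) = 164.66°.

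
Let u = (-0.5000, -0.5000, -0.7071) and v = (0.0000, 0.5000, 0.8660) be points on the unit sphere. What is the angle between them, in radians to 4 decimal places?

u·v = -0.8623; |u| = 1.0000, |v| = 1.0000.
cos θ = (u·v)/(|u||v|) = -0.8624, so θ = 2.6107 rad.

2.6107 rad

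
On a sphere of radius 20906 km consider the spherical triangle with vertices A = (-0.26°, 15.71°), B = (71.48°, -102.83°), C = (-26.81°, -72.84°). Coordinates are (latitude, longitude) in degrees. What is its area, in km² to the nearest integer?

Side lengths (central angles): a = 1.7540, b = 1.5462, c = 1.7275 rad; semiperimeter s = 2.5138.
By l'Huilier's theorem, tan(E/4) = √[tan(s/2) tan((s−a)/2) tan((s−b)/2) tan((s−c)/2)], giving spherical excess E = 1.9111 rad.
Area = E·R² = 1.9111 × (20906)² ≈ 835256256 km².

835256256 km²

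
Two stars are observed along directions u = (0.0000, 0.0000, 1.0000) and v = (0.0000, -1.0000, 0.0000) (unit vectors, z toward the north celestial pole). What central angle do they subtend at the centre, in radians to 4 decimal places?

u·v = 0.0000; |u| = 1.0000, |v| = 1.0000.
cos θ = (u·v)/(|u||v|) = 0.0000, so θ = 1.5708 rad.

1.5708 rad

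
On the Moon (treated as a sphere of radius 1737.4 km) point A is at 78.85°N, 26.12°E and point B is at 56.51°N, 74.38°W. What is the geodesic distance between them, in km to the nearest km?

1122 km

Let φ₁ = 1.3762 rad, φ₂ = 0.9863 rad, and Δλ = -1.7541 rad.
cos c = sin φ₁ sin φ₂ + cos φ₁ cos φ₂ cos Δλ = (0.9811)(0.8340) + (0.1934)(0.5518)(-0.1822) = 0.79879,
so c = arccos(0.79879) = 0.64551 rad.
Distance = R·c = 1737.4 × 0.6455 ≈ 1122 km.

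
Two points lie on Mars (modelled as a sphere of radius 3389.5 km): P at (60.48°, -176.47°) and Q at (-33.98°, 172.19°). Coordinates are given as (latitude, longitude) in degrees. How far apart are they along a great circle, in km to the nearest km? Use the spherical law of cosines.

In radians: φ₁ = 1.0556, φ₂ = -0.5931, Δλ = -11.340° = -0.1979 rad.
cos c = sin φ₁ sin φ₂ + cos φ₁ cos φ₂ cos Δλ = (0.8702)(-0.5589) + (0.4927)(0.8292)(0.9805) = -0.08574,
so c = arccos(-0.08574) = 1.65664 rad.
Distance = R·c = 3389.5 × 1.6566 ≈ 5615 km.

5615 km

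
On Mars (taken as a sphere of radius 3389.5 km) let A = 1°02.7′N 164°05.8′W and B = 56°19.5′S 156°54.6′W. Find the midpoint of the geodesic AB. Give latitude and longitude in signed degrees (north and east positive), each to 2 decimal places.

-27.68°, -161.53°

Central angle δ = 1.0065 rad. Interpolating on the sphere with fraction f = 0.5:
P = [sin((1−f)δ)·A + sin(fδ)·B] / sin δ = 0.5708·A + 0.5708·B in Cartesian coordinates,
giving P = (-0.8399, -0.2805, -0.4646), i.e. latitude -27.68°, longitude -161.53°.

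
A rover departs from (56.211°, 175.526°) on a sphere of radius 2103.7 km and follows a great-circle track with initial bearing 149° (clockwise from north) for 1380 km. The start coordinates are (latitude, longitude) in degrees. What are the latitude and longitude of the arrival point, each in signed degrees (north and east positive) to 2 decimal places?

Angular distance δ = d/R = 1380/2103.7 = 0.65599 rad; initial bearing θ = 2.6005 rad.
sin φ₂ = sin φ₁ cos δ + cos φ₁ sin δ cos θ = (0.8311)(0.7924) + (0.5561)(0.6099)(-0.8572) = 0.3678, so φ₂ = 21.58°.
Δλ = atan2(sin θ sin δ cos φ₁, cos δ − sin φ₁ sin φ₂) = atan2(0.1747, 0.4867) = 19.745°.
λ₂ = 175.526° + 19.745° = 195.27° → -164.73° after wrapping to (−180°, 180°].

21.58°, -164.73°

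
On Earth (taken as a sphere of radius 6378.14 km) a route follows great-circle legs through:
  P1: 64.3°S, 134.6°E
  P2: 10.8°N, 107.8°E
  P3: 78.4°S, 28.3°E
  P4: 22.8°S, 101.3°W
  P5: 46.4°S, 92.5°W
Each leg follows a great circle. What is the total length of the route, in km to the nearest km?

30699 km

Leg P1→P2: central angle 1.3578 rad, distance 8660.3 km.
Leg P2→P3: central angle 1.7189 rad, distance 10963.4 km.
Leg P3→P4: central angle 1.3063 rad, distance 8331.6 km.
Leg P4→P5: central angle 0.4302 rad, distance 2743.9 km.
Total: 8660.3 + 10963.4 + 8331.6 + 2743.9 ≈ 30699 km.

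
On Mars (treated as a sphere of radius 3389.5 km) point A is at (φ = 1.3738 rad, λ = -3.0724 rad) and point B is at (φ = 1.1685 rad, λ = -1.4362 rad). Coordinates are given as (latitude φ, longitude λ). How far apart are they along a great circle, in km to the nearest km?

Let φ₁ = 1.3738 rad, φ₂ = 1.1685 rad, and Δλ = 1.6362 rad.
Haversine: a = sin²(Δφ/2) + cos φ₁ cos φ₂ sin²(Δλ/2) = 0.0105 + (0.1957)(0.3915)(0.5327) = 0.05132.
Central angle c = 2·arcsin(√a) = 0.45705 rad.
Distance = R·c = 3389.5 × 0.4570 ≈ 1549 km.

1549 km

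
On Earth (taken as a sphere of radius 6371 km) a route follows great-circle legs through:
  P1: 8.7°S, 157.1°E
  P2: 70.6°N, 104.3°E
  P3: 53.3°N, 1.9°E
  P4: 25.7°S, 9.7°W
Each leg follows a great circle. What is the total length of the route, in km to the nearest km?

23452 km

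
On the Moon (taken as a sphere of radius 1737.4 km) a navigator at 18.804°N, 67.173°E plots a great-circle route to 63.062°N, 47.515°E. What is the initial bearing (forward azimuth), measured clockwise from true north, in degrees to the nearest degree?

348°

Δλ = -19.658° = -0.3431 rad.
y = sin Δλ · cos φ₂ = (-0.3364)(0.4530) = -0.1524
x = cos φ₁ sin φ₂ − sin φ₁ cos φ₂ cos Δλ = (0.9466)(0.8915) − (0.3223)(0.4530)(0.9417) = 0.7064
θ = atan2(y, x) = -12.17°; adding 360° gives 348°.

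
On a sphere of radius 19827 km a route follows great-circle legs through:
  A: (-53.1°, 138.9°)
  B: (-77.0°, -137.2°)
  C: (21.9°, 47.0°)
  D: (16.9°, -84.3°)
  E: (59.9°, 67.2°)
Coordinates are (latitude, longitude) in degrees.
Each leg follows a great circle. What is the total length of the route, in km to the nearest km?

131728 km

Leg A→B: central angle 0.6542 rad, distance 12970.6 km.
Leg B→C: central angle 2.1792 rad, distance 43207.7 km.
Leg C→D: central angle 2.0686 rad, distance 41014.2 km.
Leg D→E: central angle 1.7418 rad, distance 34535.3 km.
Total: 12970.6 + 43207.7 + 41014.2 + 34535.3 ≈ 131728 km.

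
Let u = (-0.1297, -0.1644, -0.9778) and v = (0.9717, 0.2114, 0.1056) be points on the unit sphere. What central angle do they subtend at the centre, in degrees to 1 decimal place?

105.3°

u·v = -0.2640; |u| = 1.0000, |v| = 1.0000.
cos θ = (u·v)/(|u||v|) = -0.2640, so θ = 105.3°.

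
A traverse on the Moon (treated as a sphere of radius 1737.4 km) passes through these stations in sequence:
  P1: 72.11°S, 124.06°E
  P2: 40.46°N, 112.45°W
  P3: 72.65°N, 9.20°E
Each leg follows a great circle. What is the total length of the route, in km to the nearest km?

6012 km

Leg P1→P2: central angle 2.4136 rad, distance 4193.4 km.
Leg P2→P3: central angle 1.0468 rad, distance 1818.7 km.
Total: 4193.4 + 1818.7 ≈ 6012 km.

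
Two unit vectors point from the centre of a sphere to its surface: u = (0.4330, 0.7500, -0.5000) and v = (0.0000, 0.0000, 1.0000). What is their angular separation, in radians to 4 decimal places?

2.0944 rad

u·v = -0.5000; |u| = 1.0000, |v| = 1.0000.
cos θ = (u·v)/(|u||v|) = -0.5000, so θ = 2.0944 rad.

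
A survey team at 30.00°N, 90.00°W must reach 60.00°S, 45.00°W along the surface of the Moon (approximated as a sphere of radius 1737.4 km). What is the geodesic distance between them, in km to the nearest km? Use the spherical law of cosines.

Let φ₁ = 0.5236 rad, φ₂ = -1.0472 rad, and Δλ = 0.7854 rad.
cos c = sin φ₁ sin φ₂ + cos φ₁ cos φ₂ cos Δλ = (0.5000)(-0.8660) + (0.8660)(0.5000)(0.7071) = -0.12683,
so c = arccos(-0.12683) = 1.69797 rad.
Distance = R·c = 1737.4 × 1.6980 ≈ 2950 km.

2950 km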